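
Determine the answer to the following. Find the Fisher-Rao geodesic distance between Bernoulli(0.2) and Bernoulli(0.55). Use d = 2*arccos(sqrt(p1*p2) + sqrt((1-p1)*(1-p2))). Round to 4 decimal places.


Geodesic distance on Bernoulli manifold:
d(p1,p2) = 2*arccos(sqrt(p1*p2) + sqrt((1-p1)*(1-p2))).
sqrt(p1*p2) = sqrt(0.2*0.55) = 0.331662.
sqrt((1-p1)*(1-p2)) = sqrt(0.8*0.45) = 0.6.
arg = 0.331662 + 0.6 = 0.931662.
d = 2*arccos(0.931662) = 0.7437

0.7437


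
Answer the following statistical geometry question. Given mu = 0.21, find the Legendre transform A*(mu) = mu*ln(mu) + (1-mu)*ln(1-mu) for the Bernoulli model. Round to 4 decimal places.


Legendre transform for Bernoulli:
A*(mu) = mu*log(mu) + (1-mu)*log(1-mu).
mu = 0.21, 1-mu = 0.79.
mu*log(mu) = 0.21*log(0.21) = -0.327736.
(1-mu)*log(1-mu) = 0.79*log(0.79) = -0.186221.
A* = -0.327736 + -0.186221 = -0.5140

-0.5140


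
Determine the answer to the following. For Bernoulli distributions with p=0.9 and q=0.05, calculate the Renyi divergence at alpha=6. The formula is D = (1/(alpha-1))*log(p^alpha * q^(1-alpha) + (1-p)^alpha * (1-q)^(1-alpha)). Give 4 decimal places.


Renyi divergence of order alpha between Bernoulli distributions:
D = (1/(alpha-1))*log(p^alpha * q^(1-alpha) + (1-p)^alpha * (1-q)^(1-alpha)).
alpha = 6, p = 0.9, q = 0.05.
p^alpha * q^(1-alpha) = 0.9^6 * 0.05^-5 = 1700611.2.
(1-p)^alpha * (1-q)^(1-alpha) = 0.1^6 * 0.95^-5 = 1e-06.
sum = 1700611.2 + 1e-06 = 1700611.200001.
D = (1/5)*log(1700611.200001) = 2.8693

2.8693


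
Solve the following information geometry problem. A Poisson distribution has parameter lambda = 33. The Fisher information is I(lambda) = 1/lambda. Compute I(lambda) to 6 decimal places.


Fisher information for Poisson: I(lambda) = 1/lambda.
lambda = 33.
I(lambda) = 1/33 = 0.030303

0.030303


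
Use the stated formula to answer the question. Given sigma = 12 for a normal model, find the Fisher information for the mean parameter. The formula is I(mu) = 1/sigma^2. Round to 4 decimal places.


The Fisher information for the mean of a normal distribution is I(mu) = 1/sigma^2.
sigma = 12, so sigma^2 = 144.
I(mu) = 1/144 = 0.0069

0.0069


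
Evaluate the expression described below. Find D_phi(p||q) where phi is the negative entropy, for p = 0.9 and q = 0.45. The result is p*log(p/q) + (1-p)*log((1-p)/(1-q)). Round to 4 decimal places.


Bregman divergence with negative entropy generator:
D = p*log(p/q) + (1-p)*log((1-p)/(1-q)).
p = 0.9, q = 0.45.
p*log(p/q) = 0.9*log(0.9/0.45) = 0.623832.
(1-p)*log((1-p)/(1-q)) = 0.1*log(0.1/0.55) = -0.170475.
D = 0.623832 + -0.170475 = 0.4534

0.4534


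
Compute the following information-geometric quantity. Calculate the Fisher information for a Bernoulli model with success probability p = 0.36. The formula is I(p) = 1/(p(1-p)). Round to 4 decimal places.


For Bernoulli(p), Fisher information is I(p) = 1/(p*(1-p)).
p = 0.36, 1-p = 0.64.
p*(1-p) = 0.2304.
I(p) = 1/0.2304 = 4.3403

4.3403


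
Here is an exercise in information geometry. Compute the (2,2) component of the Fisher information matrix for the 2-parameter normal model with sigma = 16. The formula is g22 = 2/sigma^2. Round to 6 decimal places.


For the 2-parameter normal family, the Fisher metric has:
  g11 = 1/sigma^2, g22 = 2/sigma^2.
sigma = 16, sigma^2 = 256.
g22 = 0.007813

0.007813


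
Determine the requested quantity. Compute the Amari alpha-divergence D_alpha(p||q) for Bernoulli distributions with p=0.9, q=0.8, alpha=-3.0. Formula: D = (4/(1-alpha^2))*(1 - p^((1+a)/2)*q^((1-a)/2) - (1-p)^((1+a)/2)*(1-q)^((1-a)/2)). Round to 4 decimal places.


Amari alpha-divergence:
D = (4/(1-alpha^2))*(1 - p^((1+a)/2)*q^((1-a)/2) - (1-p)^((1+a)/2)*(1-q)^((1-a)/2)).
alpha = -3.0, p = 0.9, q = 0.8.
e1 = (1+alpha)/2 = -1.0, e2 = (1-alpha)/2 = 2.0.
t1 = p^e1 * q^e2 = 0.9^-1.0 * 0.8^2.0 = 0.711111.
t2 = (1-p)^e1 * (1-q)^e2 = 0.1^-1.0 * 0.2^2.0 = 0.4.
4/(1-alpha^2) = -0.5.
D = -0.5*(1 - 0.711111 - 0.4) = 0.0556

0.0556


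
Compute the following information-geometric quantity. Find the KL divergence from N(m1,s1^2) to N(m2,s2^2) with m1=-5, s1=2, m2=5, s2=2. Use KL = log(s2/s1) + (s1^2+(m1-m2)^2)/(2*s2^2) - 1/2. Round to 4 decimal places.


KL divergence between normal distributions:
KL = log(s2/s1) + (s1^2 + (m1-m2)^2)/(2*s2^2) - 1/2.
log(2/2) = 0.0.
(2^2 + (-5-5)^2)/(2*2^2) = (4 + 100)/8 = 13.0.
KL = 0.0 + 13.0 - 0.5 = 12.5000

12.5000


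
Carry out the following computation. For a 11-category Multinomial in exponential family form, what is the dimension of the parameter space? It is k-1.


Exponential family dimension calculation:
For Multinomial with k=11 categories, dim = k-1 = 10.

10


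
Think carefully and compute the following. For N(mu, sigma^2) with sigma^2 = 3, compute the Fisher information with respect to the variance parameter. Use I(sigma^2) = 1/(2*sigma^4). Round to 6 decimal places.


Fisher information for variance: I(sigma^2) = 1/(2*sigma^4).
sigma^2 = 3, so sigma^4 = 9.
I = 1/(2*9) = 1/18 = 0.055556

0.055556


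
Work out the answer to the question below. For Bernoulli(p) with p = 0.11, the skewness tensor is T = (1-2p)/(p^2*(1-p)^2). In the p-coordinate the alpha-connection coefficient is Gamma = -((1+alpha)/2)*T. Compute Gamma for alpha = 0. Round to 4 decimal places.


Skewness (Amari-Chentsov) tensor: T = (1-2p)/(p^2*(1-p)^2).
p = 0.11, 1-2p = 0.78, p^2 = 0.0121, (1-p)^2 = 0.7921.
T = 0.78/(0.0121 * 0.7921) = 81.382161.
In the p-coordinate, Gamma^(alpha) = Gamma^(0) - (alpha/2)*T with Gamma^(0) = (1/2)*g'(p) = -T/2,
so Gamma^(alpha) = -((1+alpha)/2)*T.
alpha = 0, -(1+alpha)/2 = -0.5.
Gamma = -0.5 * 81.382161 = -40.6911

-40.6911


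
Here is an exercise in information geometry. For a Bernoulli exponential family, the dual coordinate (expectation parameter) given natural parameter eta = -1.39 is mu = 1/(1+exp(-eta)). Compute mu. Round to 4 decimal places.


Dual coordinate (expectation parameter) for Bernoulli:
mu = 1/(1+exp(-eta)).
eta = -1.39.
exp(-eta) = exp(1.39) = 4.01485.
mu = 1/(1+4.01485) = 0.1994

0.1994


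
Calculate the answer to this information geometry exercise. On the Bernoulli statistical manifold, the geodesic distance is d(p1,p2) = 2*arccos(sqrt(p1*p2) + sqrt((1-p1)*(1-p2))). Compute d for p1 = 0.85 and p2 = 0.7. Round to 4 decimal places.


Geodesic distance on Bernoulli manifold:
d(p1,p2) = 2*arccos(sqrt(p1*p2) + sqrt((1-p1)*(1-p2))).
sqrt(p1*p2) = sqrt(0.85*0.7) = 0.771362.
sqrt((1-p1)*(1-p2)) = sqrt(0.15*0.3) = 0.212132.
arg = 0.771362 + 0.212132 = 0.983494.
d = 2*arccos(0.983494) = 0.3639

0.3639


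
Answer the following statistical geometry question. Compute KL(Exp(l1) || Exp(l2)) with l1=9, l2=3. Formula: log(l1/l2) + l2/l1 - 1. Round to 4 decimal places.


KL divergence for exponential family:
KL = log(l1/l2) + l2/l1 - 1.
log(9/3) = 1.098612.
3/9 = 0.333333.
KL = 1.098612 + 0.333333 - 1 = 0.4319

0.4319


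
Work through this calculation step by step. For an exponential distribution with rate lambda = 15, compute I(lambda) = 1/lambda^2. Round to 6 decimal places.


Fisher information for exponential: I(lambda) = 1/lambda^2.
lambda = 15, lambda^2 = 225.
I = 1/225 = 0.004444

0.004444


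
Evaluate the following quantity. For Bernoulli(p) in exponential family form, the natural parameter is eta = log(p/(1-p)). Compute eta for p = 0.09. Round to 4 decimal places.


Natural parameter for Bernoulli: eta = log(p/(1-p)).
p = 0.09, 1-p = 0.91.
p/(1-p) = 0.098901.
eta = log(0.098901) = -2.3136

-2.3136


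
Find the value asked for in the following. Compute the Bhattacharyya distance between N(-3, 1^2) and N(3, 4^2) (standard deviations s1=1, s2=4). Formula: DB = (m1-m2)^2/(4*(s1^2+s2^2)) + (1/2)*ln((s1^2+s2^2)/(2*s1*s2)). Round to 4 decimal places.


Bhattacharyya distance between two Gaussians:
DB = (m1-m2)^2/(4*(s1^2+s2^2)) + (1/2)*ln((s1^2+s2^2)/(2*s1*s2)).
(m1-m2)^2 = (-6)^2 = 36.
s1^2+s2^2 = 1 + 16 = 17.
term1 = 36/68 = 0.529412.
term2 = 0.5*ln(17/8.0) = 0.376886.
DB = 0.529412 + 0.376886 = 0.9063

0.9063


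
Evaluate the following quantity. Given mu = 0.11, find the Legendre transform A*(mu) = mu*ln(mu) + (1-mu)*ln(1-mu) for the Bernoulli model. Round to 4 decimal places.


Legendre transform for Bernoulli:
A*(mu) = mu*log(mu) + (1-mu)*log(1-mu).
mu = 0.11, 1-mu = 0.89.
mu*log(mu) = 0.11*log(0.11) = -0.2428.
(1-mu)*log(1-mu) = 0.89*log(0.89) = -0.103715.
A* = -0.2428 + -0.103715 = -0.3465

-0.3465


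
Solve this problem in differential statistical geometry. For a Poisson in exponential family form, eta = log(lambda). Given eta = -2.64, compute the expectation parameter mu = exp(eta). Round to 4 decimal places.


Expectation parameter for Poisson exponential family:
mu = exp(eta).
eta = -2.64.
mu = exp(-2.64) = 0.0714

0.0714


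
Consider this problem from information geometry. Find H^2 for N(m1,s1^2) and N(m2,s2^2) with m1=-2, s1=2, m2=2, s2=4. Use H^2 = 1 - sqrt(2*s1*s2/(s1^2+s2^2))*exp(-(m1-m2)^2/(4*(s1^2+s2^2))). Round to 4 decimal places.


Squared Hellinger distance for Gaussians:
H^2 = 1 - sqrt(2*s1*s2/(s1^2+s2^2)) * exp(-(m1-m2)^2/(4*(s1^2+s2^2))).
s1^2 = 4, s2^2 = 16, s1^2+s2^2 = 20.
sqrt(2*2*4/(20)) = 0.894427.
(m1-m2)^2 = (-4)^2 = 16.
exp(-16/(4*20)) = exp(-0.2) = 0.818731.
H^2 = 1 - 0.894427*0.818731 = 0.2677

0.2677


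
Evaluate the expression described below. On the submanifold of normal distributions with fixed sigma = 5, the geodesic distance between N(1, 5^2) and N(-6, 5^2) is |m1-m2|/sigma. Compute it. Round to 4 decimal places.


On the fixed-variance normal subfamily, geodesic distance = |m1-m2|/sigma.
|1 - -6| = 7.
sigma = 5.
d = 7/5 = 1.4000

1.4000


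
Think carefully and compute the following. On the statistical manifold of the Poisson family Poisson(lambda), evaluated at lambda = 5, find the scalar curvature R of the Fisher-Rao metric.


This family has a single free parameter, so its statistical manifold
is 1-dimensional. The Riemann curvature tensor of any 1-dimensional
Riemannian manifold vanishes identically, so R = 0.

0


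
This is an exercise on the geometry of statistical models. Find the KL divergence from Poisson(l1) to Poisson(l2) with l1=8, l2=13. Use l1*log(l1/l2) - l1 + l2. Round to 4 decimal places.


KL divergence for Poisson:
KL = l1*log(l1/l2) - l1 + l2.
l1 = 8, l2 = 13.
log(8/13) = -0.485508.
l1*log(l1/l2) = 8 * -0.485508 = -3.884063.
KL = -3.884063 - 8 + 13 = 1.1159

1.1159


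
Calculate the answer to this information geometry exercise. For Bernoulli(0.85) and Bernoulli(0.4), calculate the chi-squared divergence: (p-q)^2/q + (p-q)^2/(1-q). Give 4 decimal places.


Chi-squared divergence between Bernoulli distributions:
chi^2 = (p-q)^2/q + (p-q)^2/(1-q).
p = 0.85, q = 0.4, p-q = 0.45.
(p-q)^2 = 0.2025.
term1 = 0.2025/0.4 = 0.50625.
term2 = 0.2025/0.6 = 0.3375.
chi^2 = 0.50625 + 0.3375 = 0.8437

0.8437


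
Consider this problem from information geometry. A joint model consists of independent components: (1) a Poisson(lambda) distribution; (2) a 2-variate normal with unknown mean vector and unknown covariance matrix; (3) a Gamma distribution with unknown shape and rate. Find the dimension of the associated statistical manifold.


The dimension of a statistical manifold equals the number of free
(independent) real parameters of the model. For a product of independent
blocks the parameter counts add.
- Poisson (lambda): 1.
- 2-variate normal: 2 (mean) + 2*3/2 = 3 (symmetric covariance) = 5.
- Gamma (shape, rate): 2.
Total = 1 + 5 + 2 = 8.
Dimension = 8

8


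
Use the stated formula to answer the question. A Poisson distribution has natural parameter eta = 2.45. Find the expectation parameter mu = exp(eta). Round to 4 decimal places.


Expectation parameter for Poisson exponential family:
mu = exp(eta).
eta = 2.45.
mu = exp(2.45) = 11.5883

11.5883


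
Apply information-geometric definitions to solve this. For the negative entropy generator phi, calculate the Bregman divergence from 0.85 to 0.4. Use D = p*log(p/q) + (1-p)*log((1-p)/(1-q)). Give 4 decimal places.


Bregman divergence with negative entropy generator:
D = p*log(p/q) + (1-p)*log((1-p)/(1-q)).
p = 0.85, q = 0.4.
p*log(p/q) = 0.85*log(0.85/0.4) = 0.640706.
(1-p)*log((1-p)/(1-q)) = 0.15*log(0.15/0.6) = -0.207944.
D = 0.640706 + -0.207944 = 0.4328

0.4328


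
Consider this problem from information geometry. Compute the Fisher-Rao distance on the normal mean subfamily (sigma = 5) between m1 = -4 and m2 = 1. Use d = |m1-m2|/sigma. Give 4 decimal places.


On the fixed-variance normal subfamily, geodesic distance = |m1-m2|/sigma.
|-4 - 1| = 5.
sigma = 5.
d = 5/5 = 1.0000

1.0000


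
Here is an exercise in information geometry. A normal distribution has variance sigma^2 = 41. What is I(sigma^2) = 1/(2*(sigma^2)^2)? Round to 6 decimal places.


Fisher information for variance: I(sigma^2) = 1/(2*sigma^4).
sigma^2 = 41, so sigma^4 = 1681.
I = 1/(2*1681) = 1/3362 = 0.000297

0.000297


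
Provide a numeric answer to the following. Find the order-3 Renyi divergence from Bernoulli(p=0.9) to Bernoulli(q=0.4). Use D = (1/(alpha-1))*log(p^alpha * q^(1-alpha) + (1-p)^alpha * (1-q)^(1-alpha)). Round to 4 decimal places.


Renyi divergence of order alpha between Bernoulli distributions:
D = (1/(alpha-1))*log(p^alpha * q^(1-alpha) + (1-p)^alpha * (1-q)^(1-alpha)).
alpha = 3, p = 0.9, q = 0.4.
p^alpha * q^(1-alpha) = 0.9^3 * 0.4^-2 = 4.55625.
(1-p)^alpha * (1-q)^(1-alpha) = 0.1^3 * 0.6^-2 = 0.002778.
sum = 4.55625 + 0.002778 = 4.559028.
D = (1/2)*log(4.559028) = 0.7586

0.7586


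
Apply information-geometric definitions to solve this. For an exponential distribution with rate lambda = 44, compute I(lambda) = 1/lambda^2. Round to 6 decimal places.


Fisher information for exponential: I(lambda) = 1/lambda^2.
lambda = 44, lambda^2 = 1936.
I = 1/1936 = 0.000517

0.000517


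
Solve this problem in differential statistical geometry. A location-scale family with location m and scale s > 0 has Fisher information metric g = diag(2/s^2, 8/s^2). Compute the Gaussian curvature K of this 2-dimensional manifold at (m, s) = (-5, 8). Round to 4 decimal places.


The metric has the form g = (A dm^2 + B ds^2)/s^2 with A = 2, B = 8.
Substitute u = sqrt(A/B)*m: g = B*(du^2 + ds^2)/s^2, i.e. B times the
Poincare upper half-plane metric, which has constant Gaussian curvature -1.
Scaling a 2D metric by a constant c divides the Gaussian curvature by c,
so K = -1/B = -1/(8) = -0.1250 everywhere (the point (m, s) = (-5, 8) is irrelevant:
the curvature is constant).
The requested Gaussian curvature is K = -0.1250.

-0.1250


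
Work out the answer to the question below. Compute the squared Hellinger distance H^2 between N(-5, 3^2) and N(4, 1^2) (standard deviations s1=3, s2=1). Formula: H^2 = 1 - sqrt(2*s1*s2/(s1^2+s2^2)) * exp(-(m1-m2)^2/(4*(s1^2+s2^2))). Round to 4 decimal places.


Squared Hellinger distance for Gaussians:
H^2 = 1 - sqrt(2*s1*s2/(s1^2+s2^2)) * exp(-(m1-m2)^2/(4*(s1^2+s2^2))).
s1^2 = 9, s2^2 = 1, s1^2+s2^2 = 10.
sqrt(2*3*1/(10)) = 0.774597.
(m1-m2)^2 = (-9)^2 = 81.
exp(-81/(4*10)) = exp(-2.025) = 0.131994.
H^2 = 1 - 0.774597*0.131994 = 0.8978

0.8978


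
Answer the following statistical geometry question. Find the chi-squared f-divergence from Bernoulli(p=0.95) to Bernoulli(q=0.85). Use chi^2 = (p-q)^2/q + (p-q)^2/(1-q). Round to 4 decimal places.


Chi-squared divergence between Bernoulli distributions:
chi^2 = (p-q)^2/q + (p-q)^2/(1-q).
p = 0.95, q = 0.85, p-q = 0.1.
(p-q)^2 = 0.01.
term1 = 0.01/0.85 = 0.011765.
term2 = 0.01/0.15 = 0.066667.
chi^2 = 0.011765 + 0.066667 = 0.0784

0.0784


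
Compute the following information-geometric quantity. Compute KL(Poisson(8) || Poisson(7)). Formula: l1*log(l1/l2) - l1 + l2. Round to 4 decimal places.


KL divergence for Poisson:
KL = l1*log(l1/l2) - l1 + l2.
l1 = 8, l2 = 7.
log(8/7) = 0.133531.
l1*log(l1/l2) = 8 * 0.133531 = 1.068251.
KL = 1.068251 - 8 + 7 = 0.0683

0.0683


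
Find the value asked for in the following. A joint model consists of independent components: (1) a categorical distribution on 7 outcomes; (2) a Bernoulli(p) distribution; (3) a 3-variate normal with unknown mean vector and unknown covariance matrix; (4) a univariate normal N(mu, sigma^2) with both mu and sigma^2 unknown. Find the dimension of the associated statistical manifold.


The dimension of a statistical manifold equals the number of free
(independent) real parameters of the model. For a product of independent
blocks the parameter counts add.
- categorical on 7 outcomes (probabilities sum to 1): 7-1 = 6.
- Bernoulli (p): 1.
- 3-variate normal: 3 (mean) + 3*4/2 = 6 (symmetric covariance) = 9.
- normal (mu, sigma^2): 2.
Total = 6 + 1 + 9 + 2 = 18.
Dimension = 18

18


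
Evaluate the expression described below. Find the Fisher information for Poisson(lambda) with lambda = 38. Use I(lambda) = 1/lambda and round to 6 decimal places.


Fisher information for Poisson: I(lambda) = 1/lambda.
lambda = 38.
I(lambda) = 1/38 = 0.026316

0.026316


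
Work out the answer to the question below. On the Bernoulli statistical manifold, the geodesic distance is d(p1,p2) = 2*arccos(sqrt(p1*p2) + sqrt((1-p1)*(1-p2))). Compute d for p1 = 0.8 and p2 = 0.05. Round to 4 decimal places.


Geodesic distance on Bernoulli manifold:
d(p1,p2) = 2*arccos(sqrt(p1*p2) + sqrt((1-p1)*(1-p2))).
sqrt(p1*p2) = sqrt(0.8*0.05) = 0.2.
sqrt((1-p1)*(1-p2)) = sqrt(0.2*0.95) = 0.43589.
arg = 0.2 + 0.43589 = 0.63589.
d = 2*arccos(0.63589) = 1.7633

1.7633


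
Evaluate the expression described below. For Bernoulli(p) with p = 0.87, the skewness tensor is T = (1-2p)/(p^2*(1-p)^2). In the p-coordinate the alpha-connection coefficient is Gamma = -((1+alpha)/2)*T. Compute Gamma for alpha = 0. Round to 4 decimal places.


Skewness (Amari-Chentsov) tensor: T = (1-2p)/(p^2*(1-p)^2).
p = 0.87, 1-2p = -0.74, p^2 = 0.7569, (1-p)^2 = 0.0169.
T = -0.74/(0.7569 * 0.0169) = -57.850419.
In the p-coordinate, Gamma^(alpha) = Gamma^(0) - (alpha/2)*T with Gamma^(0) = (1/2)*g'(p) = -T/2,
so Gamma^(alpha) = -((1+alpha)/2)*T.
alpha = 0, -(1+alpha)/2 = -0.5.
Gamma = -0.5 * -57.850419 = 28.9252

28.9252


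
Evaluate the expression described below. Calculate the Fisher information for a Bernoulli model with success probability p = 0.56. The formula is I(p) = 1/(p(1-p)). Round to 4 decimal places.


For Bernoulli(p), Fisher information is I(p) = 1/(p*(1-p)).
p = 0.56, 1-p = 0.44.
p*(1-p) = 0.2464.
I(p) = 1/0.2464 = 4.0584

4.0584


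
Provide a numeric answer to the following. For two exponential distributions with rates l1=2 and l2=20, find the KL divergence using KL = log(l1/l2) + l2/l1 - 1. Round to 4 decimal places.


KL divergence for exponential family:
KL = log(l1/l2) + l2/l1 - 1.
log(2/20) = -2.302585.
20/2 = 10.0.
KL = -2.302585 + 10.0 - 1 = 6.6974

6.6974


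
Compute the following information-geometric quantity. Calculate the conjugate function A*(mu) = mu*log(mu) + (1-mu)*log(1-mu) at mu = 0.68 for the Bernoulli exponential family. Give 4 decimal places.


Legendre transform for Bernoulli:
A*(mu) = mu*log(mu) + (1-mu)*log(1-mu).
mu = 0.68, 1-mu = 0.32.
mu*log(mu) = 0.68*log(0.68) = -0.26225.
(1-mu)*log(1-mu) = 0.32*log(0.32) = -0.364619.
A* = -0.26225 + -0.364619 = -0.6269

-0.6269


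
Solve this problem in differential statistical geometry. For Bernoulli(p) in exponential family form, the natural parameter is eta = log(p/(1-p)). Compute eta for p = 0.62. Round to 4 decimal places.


Natural parameter for Bernoulli: eta = log(p/(1-p)).
p = 0.62, 1-p = 0.38.
p/(1-p) = 1.631579.
eta = log(1.631579) = 0.4895

0.4895


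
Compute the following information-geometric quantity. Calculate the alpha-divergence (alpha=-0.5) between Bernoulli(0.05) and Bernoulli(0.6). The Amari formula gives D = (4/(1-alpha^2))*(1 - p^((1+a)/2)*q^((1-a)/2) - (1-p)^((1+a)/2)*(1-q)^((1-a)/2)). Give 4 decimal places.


Amari alpha-divergence:
D = (4/(1-alpha^2))*(1 - p^((1+a)/2)*q^((1-a)/2) - (1-p)^((1+a)/2)*(1-q)^((1-a)/2)).
alpha = -0.5, p = 0.05, q = 0.6.
e1 = (1+alpha)/2 = 0.25, e2 = (1-alpha)/2 = 0.75.
t1 = p^e1 * q^e2 = 0.05^0.25 * 0.6^0.75 = 0.322371.
t2 = (1-p)^e1 * (1-q)^e2 = 0.95^0.25 * 0.4^0.75 = 0.496565.
4/(1-alpha^2) = 5.333333.
D = 5.333333*(1 - 0.322371 - 0.496565) = 0.9657

0.9657


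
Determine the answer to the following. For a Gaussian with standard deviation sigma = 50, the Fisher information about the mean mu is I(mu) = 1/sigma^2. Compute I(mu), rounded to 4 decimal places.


The Fisher information for the mean of a normal distribution is I(mu) = 1/sigma^2.
sigma = 50, so sigma^2 = 2500.
I(mu) = 1/2500 = 0.0004

0.0004


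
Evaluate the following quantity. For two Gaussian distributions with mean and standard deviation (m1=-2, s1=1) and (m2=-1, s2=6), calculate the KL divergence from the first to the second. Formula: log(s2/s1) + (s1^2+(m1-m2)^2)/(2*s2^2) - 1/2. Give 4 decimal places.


KL divergence between normal distributions:
KL = log(s2/s1) + (s1^2 + (m1-m2)^2)/(2*s2^2) - 1/2.
log(6/1) = 1.791759.
(1^2 + (-2--1)^2)/(2*6^2) = (1 + 1)/72 = 0.027778.
KL = 1.791759 + 0.027778 - 0.5 = 1.3195

1.3195


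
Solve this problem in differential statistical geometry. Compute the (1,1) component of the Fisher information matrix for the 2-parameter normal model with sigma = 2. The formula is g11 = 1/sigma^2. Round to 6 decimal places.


For the 2-parameter normal family, the Fisher metric has:
  g11 = 1/sigma^2, g22 = 2/sigma^2.
sigma = 2, sigma^2 = 4.
g11 = 0.250000

0.250000


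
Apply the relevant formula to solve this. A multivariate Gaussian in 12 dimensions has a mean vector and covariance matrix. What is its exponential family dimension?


Exponential family dimension calculation:
For 12-dim MVN: mean has 12 params, covariance has 12*13/2 = 78 unique entries.
Total dim = 12 + 78 = 90.

90


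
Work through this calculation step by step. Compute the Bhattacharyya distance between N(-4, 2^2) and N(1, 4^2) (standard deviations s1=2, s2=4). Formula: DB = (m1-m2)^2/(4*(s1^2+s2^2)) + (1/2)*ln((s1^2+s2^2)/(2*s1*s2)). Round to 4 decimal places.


Bhattacharyya distance between two Gaussians:
DB = (m1-m2)^2/(4*(s1^2+s2^2)) + (1/2)*ln((s1^2+s2^2)/(2*s1*s2)).
(m1-m2)^2 = (-5)^2 = 25.
s1^2+s2^2 = 4 + 16 = 20.
term1 = 25/80 = 0.3125.
term2 = 0.5*ln(20/16.0) = 0.111572.
DB = 0.3125 + 0.111572 = 0.4241

0.4241


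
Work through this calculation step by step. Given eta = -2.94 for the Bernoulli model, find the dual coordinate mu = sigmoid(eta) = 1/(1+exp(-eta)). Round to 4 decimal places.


Dual coordinate (expectation parameter) for Bernoulli:
mu = 1/(1+exp(-eta)).
eta = -2.94.
exp(-eta) = exp(2.94) = 18.915846.
mu = 1/(1+18.915846) = 0.0502

0.0502


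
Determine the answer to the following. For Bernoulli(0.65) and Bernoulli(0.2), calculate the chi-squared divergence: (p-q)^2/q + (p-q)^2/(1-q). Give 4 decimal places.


Chi-squared divergence between Bernoulli distributions:
chi^2 = (p-q)^2/q + (p-q)^2/(1-q).
p = 0.65, q = 0.2, p-q = 0.45.
(p-q)^2 = 0.2025.
term1 = 0.2025/0.2 = 1.0125.
term2 = 0.2025/0.8 = 0.253125.
chi^2 = 1.0125 + 0.253125 = 1.2656

1.2656


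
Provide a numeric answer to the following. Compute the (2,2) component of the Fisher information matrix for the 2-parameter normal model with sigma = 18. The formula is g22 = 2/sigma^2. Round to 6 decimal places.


For the 2-parameter normal family, the Fisher metric has:
  g11 = 1/sigma^2, g22 = 2/sigma^2.
sigma = 18, sigma^2 = 324.
g22 = 0.006173

0.006173


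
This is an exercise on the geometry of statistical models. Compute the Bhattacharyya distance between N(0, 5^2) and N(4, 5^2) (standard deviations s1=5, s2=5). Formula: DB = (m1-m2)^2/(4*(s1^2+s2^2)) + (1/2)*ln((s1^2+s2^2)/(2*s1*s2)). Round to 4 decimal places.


Bhattacharyya distance between two Gaussians:
DB = (m1-m2)^2/(4*(s1^2+s2^2)) + (1/2)*ln((s1^2+s2^2)/(2*s1*s2)).
(m1-m2)^2 = (-4)^2 = 16.
s1^2+s2^2 = 25 + 25 = 50.
term1 = 16/200 = 0.08.
term2 = 0.5*ln(50/50.0) = 0.0.
DB = 0.08 + 0.0 = 0.0800

0.0800


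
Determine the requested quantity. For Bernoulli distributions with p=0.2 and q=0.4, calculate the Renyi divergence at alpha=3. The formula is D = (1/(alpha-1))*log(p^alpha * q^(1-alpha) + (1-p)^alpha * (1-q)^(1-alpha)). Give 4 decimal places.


Renyi divergence of order alpha between Bernoulli distributions:
D = (1/(alpha-1))*log(p^alpha * q^(1-alpha) + (1-p)^alpha * (1-q)^(1-alpha)).
alpha = 3, p = 0.2, q = 0.4.
p^alpha * q^(1-alpha) = 0.2^3 * 0.4^-2 = 0.05.
(1-p)^alpha * (1-q)^(1-alpha) = 0.8^3 * 0.6^-2 = 1.422222.
sum = 0.05 + 1.422222 = 1.472222.
D = (1/2)*log(1.472222) = 0.1934

0.1934


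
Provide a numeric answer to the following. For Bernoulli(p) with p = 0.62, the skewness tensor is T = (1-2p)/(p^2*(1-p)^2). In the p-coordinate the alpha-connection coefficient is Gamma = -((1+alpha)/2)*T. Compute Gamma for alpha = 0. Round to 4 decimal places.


Skewness (Amari-Chentsov) tensor: T = (1-2p)/(p^2*(1-p)^2).
p = 0.62, 1-2p = -0.24, p^2 = 0.3844, (1-p)^2 = 0.1444.
T = -0.24/(0.3844 * 0.1444) = -4.323751.
In the p-coordinate, Gamma^(alpha) = Gamma^(0) - (alpha/2)*T with Gamma^(0) = (1/2)*g'(p) = -T/2,
so Gamma^(alpha) = -((1+alpha)/2)*T.
alpha = 0, -(1+alpha)/2 = -0.5.
Gamma = -0.5 * -4.323751 = 2.1619

2.1619


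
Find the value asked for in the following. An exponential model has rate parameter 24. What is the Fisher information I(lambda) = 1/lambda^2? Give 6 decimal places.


Fisher information for exponential: I(lambda) = 1/lambda^2.
lambda = 24, lambda^2 = 576.
I = 1/576 = 0.001736

0.001736


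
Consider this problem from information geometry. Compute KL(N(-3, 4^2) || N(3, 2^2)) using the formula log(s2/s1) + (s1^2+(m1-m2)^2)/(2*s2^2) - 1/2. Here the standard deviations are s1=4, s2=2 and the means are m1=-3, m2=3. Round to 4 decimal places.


KL divergence between normal distributions:
KL = log(s2/s1) + (s1^2 + (m1-m2)^2)/(2*s2^2) - 1/2.
log(2/4) = -0.693147.
(4^2 + (-3-3)^2)/(2*2^2) = (16 + 36)/8 = 6.5.
KL = -0.693147 + 6.5 - 0.5 = 5.3069

5.3069


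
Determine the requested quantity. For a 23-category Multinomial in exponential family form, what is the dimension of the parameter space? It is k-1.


Exponential family dimension calculation:
For Multinomial with k=23 categories, dim = k-1 = 22.

22


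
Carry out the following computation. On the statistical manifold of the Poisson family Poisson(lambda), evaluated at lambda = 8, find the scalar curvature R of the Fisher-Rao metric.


This family has a single free parameter, so its statistical manifold
is 1-dimensional. The Riemann curvature tensor of any 1-dimensional
Riemannian manifold vanishes identically, so R = 0.

0


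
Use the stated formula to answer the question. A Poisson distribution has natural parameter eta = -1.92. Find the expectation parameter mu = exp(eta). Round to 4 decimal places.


Expectation parameter for Poisson exponential family:
mu = exp(eta).
eta = -1.92.
mu = exp(-1.92) = 0.1466

0.1466


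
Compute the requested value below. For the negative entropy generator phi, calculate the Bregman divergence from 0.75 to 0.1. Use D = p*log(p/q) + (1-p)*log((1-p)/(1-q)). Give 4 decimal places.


Bregman divergence with negative entropy generator:
D = p*log(p/q) + (1-p)*log((1-p)/(1-q)).
p = 0.75, q = 0.1.
p*log(p/q) = 0.75*log(0.75/0.1) = 1.511177.
(1-p)*log((1-p)/(1-q)) = 0.25*log(0.25/0.9) = -0.320233.
D = 1.511177 + -0.320233 = 1.1909

1.1909


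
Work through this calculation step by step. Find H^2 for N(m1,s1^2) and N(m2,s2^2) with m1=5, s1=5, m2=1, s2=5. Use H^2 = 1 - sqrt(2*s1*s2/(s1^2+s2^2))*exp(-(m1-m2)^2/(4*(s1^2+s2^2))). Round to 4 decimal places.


Squared Hellinger distance for Gaussians:
H^2 = 1 - sqrt(2*s1*s2/(s1^2+s2^2)) * exp(-(m1-m2)^2/(4*(s1^2+s2^2))).
s1^2 = 25, s2^2 = 25, s1^2+s2^2 = 50.
sqrt(2*5*5/(50)) = 1.0.
(m1-m2)^2 = (4)^2 = 16.
exp(-16/(4*50)) = exp(-0.08) = 0.923116.
H^2 = 1 - 1.0*0.923116 = 0.0769

0.0769


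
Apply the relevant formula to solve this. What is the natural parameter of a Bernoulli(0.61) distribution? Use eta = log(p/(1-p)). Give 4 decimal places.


Natural parameter for Bernoulli: eta = log(p/(1-p)).
p = 0.61, 1-p = 0.39.
p/(1-p) = 1.564103.
eta = log(1.564103) = 0.4473

0.4473


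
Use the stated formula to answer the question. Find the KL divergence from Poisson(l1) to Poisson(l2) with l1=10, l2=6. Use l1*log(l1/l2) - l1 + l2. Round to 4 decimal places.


KL divergence for Poisson:
KL = l1*log(l1/l2) - l1 + l2.
l1 = 10, l2 = 6.
log(10/6) = 0.510826.
l1*log(l1/l2) = 10 * 0.510826 = 5.108256.
KL = 5.108256 - 10 + 6 = 1.1083

1.1083


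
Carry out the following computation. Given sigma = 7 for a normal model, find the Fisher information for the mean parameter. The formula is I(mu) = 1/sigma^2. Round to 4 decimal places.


The Fisher information for the mean of a normal distribution is I(mu) = 1/sigma^2.
sigma = 7, so sigma^2 = 49.
I(mu) = 1/49 = 0.0204

0.0204


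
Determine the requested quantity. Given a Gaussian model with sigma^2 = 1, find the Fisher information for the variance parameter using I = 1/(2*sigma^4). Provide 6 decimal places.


Fisher information for variance: I(sigma^2) = 1/(2*sigma^4).
sigma^2 = 1, so sigma^4 = 1.
I = 1/(2*1) = 1/2 = 0.500000

0.500000


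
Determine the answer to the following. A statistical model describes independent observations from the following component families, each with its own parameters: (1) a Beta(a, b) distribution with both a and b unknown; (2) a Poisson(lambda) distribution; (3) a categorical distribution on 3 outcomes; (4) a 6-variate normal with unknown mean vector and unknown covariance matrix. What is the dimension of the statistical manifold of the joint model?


The dimension of a statistical manifold equals the number of free
(independent) real parameters of the model. For a product of independent
blocks the parameter counts add.
- Beta (a, b): 2.
- Poisson (lambda): 1.
- categorical on 3 outcomes (probabilities sum to 1): 3-1 = 2.
- 6-variate normal: 6 (mean) + 6*7/2 = 21 (symmetric covariance) = 27.
Total = 2 + 1 + 2 + 27 = 32.
Dimension = 32

32


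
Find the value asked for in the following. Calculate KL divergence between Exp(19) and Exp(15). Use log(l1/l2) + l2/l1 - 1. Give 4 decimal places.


KL divergence for exponential family:
KL = log(l1/l2) + l2/l1 - 1.
log(19/15) = 0.236389.
15/19 = 0.789474.
KL = 0.236389 + 0.789474 - 1 = 0.0259

0.0259


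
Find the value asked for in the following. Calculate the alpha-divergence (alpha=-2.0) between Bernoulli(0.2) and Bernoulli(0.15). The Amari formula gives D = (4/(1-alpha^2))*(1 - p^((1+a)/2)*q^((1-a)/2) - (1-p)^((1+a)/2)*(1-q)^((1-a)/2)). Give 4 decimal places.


Amari alpha-divergence:
D = (4/(1-alpha^2))*(1 - p^((1+a)/2)*q^((1-a)/2) - (1-p)^((1+a)/2)*(1-q)^((1-a)/2)).
alpha = -2.0, p = 0.2, q = 0.15.
e1 = (1+alpha)/2 = -0.5, e2 = (1-alpha)/2 = 1.5.
t1 = p^e1 * q^e2 = 0.2^-0.5 * 0.15^1.5 = 0.129904.
t2 = (1-p)^e1 * (1-q)^e2 = 0.8^-0.5 * 0.85^1.5 = 0.87616.
4/(1-alpha^2) = -1.333333.
D = -1.333333*(1 - 0.129904 - 0.87616) = 0.0081

0.0081


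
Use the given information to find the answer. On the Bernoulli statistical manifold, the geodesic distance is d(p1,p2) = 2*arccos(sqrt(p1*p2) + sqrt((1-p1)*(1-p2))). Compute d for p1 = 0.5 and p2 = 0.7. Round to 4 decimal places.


Geodesic distance on Bernoulli manifold:
d(p1,p2) = 2*arccos(sqrt(p1*p2) + sqrt((1-p1)*(1-p2))).
sqrt(p1*p2) = sqrt(0.5*0.7) = 0.591608.
sqrt((1-p1)*(1-p2)) = sqrt(0.5*0.3) = 0.387298.
arg = 0.591608 + 0.387298 = 0.978906.
d = 2*arccos(0.978906) = 0.4115

0.4115


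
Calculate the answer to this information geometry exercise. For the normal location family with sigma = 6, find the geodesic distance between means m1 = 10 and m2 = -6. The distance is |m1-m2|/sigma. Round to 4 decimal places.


On the fixed-variance normal subfamily, geodesic distance = |m1-m2|/sigma.
|10 - -6| = 16.
sigma = 6.
d = 16/6 = 2.6667

2.6667


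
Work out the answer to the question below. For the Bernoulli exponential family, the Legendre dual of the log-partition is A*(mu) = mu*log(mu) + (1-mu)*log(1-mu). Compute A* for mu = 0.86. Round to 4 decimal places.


Legendre transform for Bernoulli:
A*(mu) = mu*log(mu) + (1-mu)*log(1-mu).
mu = 0.86, 1-mu = 0.14.
mu*log(mu) = 0.86*log(0.86) = -0.129708.
(1-mu)*log(1-mu) = 0.14*log(0.14) = -0.275256.
A* = -0.129708 + -0.275256 = -0.4050

-0.4050


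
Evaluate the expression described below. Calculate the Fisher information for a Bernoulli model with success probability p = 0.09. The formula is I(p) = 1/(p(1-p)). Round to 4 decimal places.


For Bernoulli(p), Fisher information is I(p) = 1/(p*(1-p)).
p = 0.09, 1-p = 0.91.
p*(1-p) = 0.0819.
I(p) = 1/0.0819 = 12.2100

12.2100


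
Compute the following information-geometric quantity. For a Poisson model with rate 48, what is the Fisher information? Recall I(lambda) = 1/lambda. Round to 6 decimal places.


Fisher information for Poisson: I(lambda) = 1/lambda.
lambda = 48.
I(lambda) = 1/48 = 0.020833

0.020833


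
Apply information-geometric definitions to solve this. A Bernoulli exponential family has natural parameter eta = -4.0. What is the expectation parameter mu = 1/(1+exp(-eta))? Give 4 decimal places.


Dual coordinate (expectation parameter) for Bernoulli:
mu = 1/(1+exp(-eta)).
eta = -4.0.
exp(-eta) = exp(4.0) = 54.59815.
mu = 1/(1+54.59815) = 0.0180

0.0180


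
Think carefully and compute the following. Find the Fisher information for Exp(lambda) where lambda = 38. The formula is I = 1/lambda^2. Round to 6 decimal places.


Fisher information for exponential: I(lambda) = 1/lambda^2.
lambda = 38, lambda^2 = 1444.
I = 1/1444 = 0.000693

0.000693


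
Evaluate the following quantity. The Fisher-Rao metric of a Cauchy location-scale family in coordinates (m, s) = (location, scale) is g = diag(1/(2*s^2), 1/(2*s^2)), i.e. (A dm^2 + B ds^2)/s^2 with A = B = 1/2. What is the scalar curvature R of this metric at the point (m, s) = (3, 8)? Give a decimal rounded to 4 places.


The metric has the form g = (A dm^2 + B ds^2)/s^2 with A = 1/2, B = 1/2.
Substitute u = sqrt(A/B)*m: g = B*(du^2 + ds^2)/s^2, i.e. B times the
Poincare upper half-plane metric, which has constant Gaussian curvature -1.
Scaling a 2D metric by a constant c divides the Gaussian curvature by c,
so K = -1/B = -1/(1/2) = -2.0000 everywhere (the point (m, s) = (3, 8) is irrelevant:
the curvature is constant).
Scalar curvature in dimension 2: R = 2K = -2/(1/2) = -4.0000.

-4.0000


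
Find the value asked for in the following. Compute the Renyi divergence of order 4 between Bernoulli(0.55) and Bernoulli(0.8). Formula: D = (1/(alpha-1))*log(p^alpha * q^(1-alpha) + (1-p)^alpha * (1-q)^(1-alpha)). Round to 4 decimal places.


Renyi divergence of order alpha between Bernoulli distributions:
D = (1/(alpha-1))*log(p^alpha * q^(1-alpha) + (1-p)^alpha * (1-q)^(1-alpha)).
alpha = 4, p = 0.55, q = 0.8.
p^alpha * q^(1-alpha) = 0.55^4 * 0.8^-3 = 0.178723.
(1-p)^alpha * (1-q)^(1-alpha) = 0.45^4 * 0.2^-3 = 5.125781.
sum = 0.178723 + 5.125781 = 5.304504.
D = (1/3)*log(5.304504) = 0.5562

0.5562


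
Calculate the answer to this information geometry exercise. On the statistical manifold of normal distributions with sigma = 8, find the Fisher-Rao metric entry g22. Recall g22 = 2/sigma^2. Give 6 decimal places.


For the 2-parameter normal family, the Fisher metric has:
  g11 = 1/sigma^2, g22 = 2/sigma^2.
sigma = 8, sigma^2 = 64.
g22 = 0.031250

0.031250


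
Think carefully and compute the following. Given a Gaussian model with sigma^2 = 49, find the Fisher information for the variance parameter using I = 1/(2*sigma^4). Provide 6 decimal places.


Fisher information for variance: I(sigma^2) = 1/(2*sigma^4).
sigma^2 = 49, so sigma^4 = 2401.
I = 1/(2*2401) = 1/4802 = 0.000208

0.000208


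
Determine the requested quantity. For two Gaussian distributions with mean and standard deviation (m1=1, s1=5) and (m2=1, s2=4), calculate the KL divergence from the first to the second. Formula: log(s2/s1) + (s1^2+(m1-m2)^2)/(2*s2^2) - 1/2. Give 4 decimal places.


KL divergence between normal distributions:
KL = log(s2/s1) + (s1^2 + (m1-m2)^2)/(2*s2^2) - 1/2.
log(4/5) = -0.223144.
(5^2 + (1-1)^2)/(2*4^2) = (25 + 0)/32 = 0.78125.
KL = -0.223144 + 0.78125 - 0.5 = 0.0581

0.0581


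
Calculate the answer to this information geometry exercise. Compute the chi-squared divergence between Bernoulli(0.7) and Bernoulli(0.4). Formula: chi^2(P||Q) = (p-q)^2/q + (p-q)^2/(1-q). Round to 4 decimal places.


Chi-squared divergence between Bernoulli distributions:
chi^2 = (p-q)^2/q + (p-q)^2/(1-q).
p = 0.7, q = 0.4, p-q = 0.3.
(p-q)^2 = 0.09.
term1 = 0.09/0.4 = 0.225.
term2 = 0.09/0.6 = 0.15.
chi^2 = 0.225 + 0.15 = 0.3750

0.3750


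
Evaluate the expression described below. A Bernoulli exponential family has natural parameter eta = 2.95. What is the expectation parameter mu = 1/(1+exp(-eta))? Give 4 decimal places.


Dual coordinate (expectation parameter) for Bernoulli:
mu = 1/(1+exp(-eta)).
eta = 2.95.
exp(-eta) = exp(-2.95) = 0.05234.
mu = 1/(1+0.05234) = 0.9503

0.9503


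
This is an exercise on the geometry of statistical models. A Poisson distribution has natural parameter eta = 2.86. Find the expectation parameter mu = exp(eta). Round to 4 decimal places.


Expectation parameter for Poisson exponential family:
mu = exp(eta).
eta = 2.86.
mu = exp(2.86) = 17.4615

17.4615


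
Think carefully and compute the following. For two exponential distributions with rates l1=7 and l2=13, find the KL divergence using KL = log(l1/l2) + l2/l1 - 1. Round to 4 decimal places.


KL divergence for exponential family:
KL = log(l1/l2) + l2/l1 - 1.
log(7/13) = -0.619039.
13/7 = 1.857143.
KL = -0.619039 + 1.857143 - 1 = 0.2381

0.2381


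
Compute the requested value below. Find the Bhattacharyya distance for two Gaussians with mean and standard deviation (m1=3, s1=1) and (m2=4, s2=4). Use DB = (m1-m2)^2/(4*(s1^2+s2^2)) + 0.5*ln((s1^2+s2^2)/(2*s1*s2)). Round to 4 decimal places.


Bhattacharyya distance between two Gaussians:
DB = (m1-m2)^2/(4*(s1^2+s2^2)) + (1/2)*ln((s1^2+s2^2)/(2*s1*s2)).
(m1-m2)^2 = (-1)^2 = 1.
s1^2+s2^2 = 1 + 16 = 17.
term1 = 1/68 = 0.014706.
term2 = 0.5*ln(17/8.0) = 0.376886.
DB = 0.014706 + 0.376886 = 0.3916

0.3916


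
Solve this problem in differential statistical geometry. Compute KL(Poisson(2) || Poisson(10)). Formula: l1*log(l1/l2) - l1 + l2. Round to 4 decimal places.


KL divergence for Poisson:
KL = l1*log(l1/l2) - l1 + l2.
l1 = 2, l2 = 10.
log(2/10) = -1.609438.
l1*log(l1/l2) = 2 * -1.609438 = -3.218876.
KL = -3.218876 - 2 + 10 = 4.7811

4.7811


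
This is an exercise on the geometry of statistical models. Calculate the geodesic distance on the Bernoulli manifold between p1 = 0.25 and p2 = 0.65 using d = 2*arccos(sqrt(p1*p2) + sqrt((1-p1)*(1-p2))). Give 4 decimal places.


Geodesic distance on Bernoulli manifold:
d(p1,p2) = 2*arccos(sqrt(p1*p2) + sqrt((1-p1)*(1-p2))).
sqrt(p1*p2) = sqrt(0.25*0.65) = 0.403113.
sqrt((1-p1)*(1-p2)) = sqrt(0.75*0.35) = 0.512348.
arg = 0.403113 + 0.512348 = 0.91546.
d = 2*arccos(0.91546) = 0.8283

0.8283


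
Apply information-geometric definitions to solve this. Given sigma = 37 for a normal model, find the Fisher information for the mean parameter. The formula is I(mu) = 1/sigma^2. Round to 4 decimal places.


The Fisher information for the mean of a normal distribution is I(mu) = 1/sigma^2.
sigma = 37, so sigma^2 = 1369.
I(mu) = 1/1369 = 0.0007

0.0007


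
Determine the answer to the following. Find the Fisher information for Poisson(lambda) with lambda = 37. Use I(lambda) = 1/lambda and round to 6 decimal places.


Fisher information for Poisson: I(lambda) = 1/lambda.
lambda = 37.
I(lambda) = 1/37 = 0.027027

0.027027


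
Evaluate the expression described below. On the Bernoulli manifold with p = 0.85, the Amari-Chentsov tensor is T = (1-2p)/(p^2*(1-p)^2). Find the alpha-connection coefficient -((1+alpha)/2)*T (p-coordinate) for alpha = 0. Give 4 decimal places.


Skewness (Amari-Chentsov) tensor: T = (1-2p)/(p^2*(1-p)^2).
p = 0.85, 1-2p = -0.7, p^2 = 0.7225, (1-p)^2 = 0.0225.
T = -0.7/(0.7225 * 0.0225) = -43.060361.
In the p-coordinate, Gamma^(alpha) = Gamma^(0) - (alpha/2)*T with Gamma^(0) = (1/2)*g'(p) = -T/2,
so Gamma^(alpha) = -((1+alpha)/2)*T.
alpha = 0, -(1+alpha)/2 = -0.5.
Gamma = -0.5 * -43.060361 = 21.5302

21.5302
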